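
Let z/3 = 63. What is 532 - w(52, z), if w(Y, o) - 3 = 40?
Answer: 489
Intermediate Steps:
z = 189 (z = 3*63 = 189)
w(Y, o) = 43 (w(Y, o) = 3 + 40 = 43)
532 - w(52, z) = 532 - 1*43 = 532 - 43 = 489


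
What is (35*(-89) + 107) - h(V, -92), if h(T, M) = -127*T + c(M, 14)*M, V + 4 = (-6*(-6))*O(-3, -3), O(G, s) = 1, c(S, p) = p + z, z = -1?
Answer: 2252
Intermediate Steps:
c(S, p) = -1 + p (c(S, p) = p - 1 = -1 + p)
V = 32 (V = -4 - 6*(-6)*1 = -4 + 36*1 = -4 + 36 = 32)
h(T, M) = -127*T + 13*M (h(T, M) = -127*T + (-1 + 14)*M = -127*T + 13*M)
(35*(-89) + 107) - h(V, -92) = (35*(-89) + 107) - (-127*32 + 13*(-92)) = (-3115 + 107) - (-4064 - 1196) = -3008 - 1*(-5260) = -3008 + 5260 = 2252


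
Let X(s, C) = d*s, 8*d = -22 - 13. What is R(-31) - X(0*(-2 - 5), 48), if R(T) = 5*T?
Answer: -155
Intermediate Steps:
d = -35/8 (d = (-22 - 13)/8 = (⅛)*(-35) = -35/8 ≈ -4.3750)
X(s, C) = -35*s/8
R(-31) - X(0*(-2 - 5), 48) = 5*(-31) - (-35)*0*(-2 - 5)/8 = -155 - (-35)*0*(-7)/8 = -155 - (-35)*0/8 = -155 - 1*0 = -155 + 0 = -155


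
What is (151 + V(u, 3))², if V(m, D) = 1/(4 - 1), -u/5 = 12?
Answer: 206116/9 ≈ 22902.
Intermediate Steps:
u = -60 (u = -5*12 = -60)
V(m, D) = ⅓ (V(m, D) = 1/3 = ⅓)
(151 + V(u, 3))² = (151 + ⅓)² = (454/3)² = 206116/9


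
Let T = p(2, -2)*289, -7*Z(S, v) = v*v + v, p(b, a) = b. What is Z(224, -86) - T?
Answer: -11356/7 ≈ -1622.3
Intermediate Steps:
Z(S, v) = -v/7 - v²/7 (Z(S, v) = -(v*v + v)/7 = -(v² + v)/7 = -(v + v²)/7 = -v/7 - v²/7)
T = 578 (T = 2*289 = 578)
Z(224, -86) - T = -⅐*(-86)*(1 - 86) - 1*578 = -⅐*(-86)*(-85) - 578 = -7310/7 - 578 = -11356/7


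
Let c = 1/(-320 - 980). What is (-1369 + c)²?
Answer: 3167335649401/1690000 ≈ 1.8742e+6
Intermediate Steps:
c = -1/1300 (c = 1/(-1300) = -1/1300 ≈ -0.00076923)
(-1369 + c)² = (-1369 - 1/1300)² = (-1779701/1300)² = 3167335649401/1690000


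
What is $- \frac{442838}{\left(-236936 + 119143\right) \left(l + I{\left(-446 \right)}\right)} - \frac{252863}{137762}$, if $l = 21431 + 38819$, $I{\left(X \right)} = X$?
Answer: $- \frac{222653814873135}{121307923212983} \approx -1.8354$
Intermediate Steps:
$l = 60250$
$- \frac{442838}{\left(-236936 + 119143\right) \left(l + I{\left(-446 \right)}\right)} - \frac{252863}{137762} = - \frac{442838}{\left(-236936 + 119143\right) \left(60250 - 446\right)} - \frac{252863}{137762} = - \frac{442838}{\left(-117793\right) 59804} - \frac{252863}{137762} = - \frac{442838}{-7044492572} - \frac{252863}{137762} = \left(-442838\right) \left(- \frac{1}{7044492572}\right) - \frac{252863}{137762} = \frac{221419}{3522246286} - \frac{252863}{137762} = - \frac{222653814873135}{121307923212983}$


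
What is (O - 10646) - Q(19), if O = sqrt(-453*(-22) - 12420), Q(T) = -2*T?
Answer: -10608 + I*sqrt(2454) ≈ -10608.0 + 49.538*I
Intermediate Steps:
O = I*sqrt(2454) (O = sqrt(9966 - 12420) = sqrt(-2454) = I*sqrt(2454) ≈ 49.538*I)
(O - 10646) - Q(19) = (I*sqrt(2454) - 10646) - (-2)*19 = (-10646 + I*sqrt(2454)) - 1*(-38) = (-10646 + I*sqrt(2454)) + 38 = -10608 + I*sqrt(2454)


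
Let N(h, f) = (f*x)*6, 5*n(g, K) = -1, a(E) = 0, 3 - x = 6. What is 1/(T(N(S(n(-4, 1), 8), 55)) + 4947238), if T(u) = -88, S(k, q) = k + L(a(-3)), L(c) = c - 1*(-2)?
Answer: 1/4947150 ≈ 2.0214e-7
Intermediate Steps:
x = -3 (x = 3 - 1*6 = 3 - 6 = -3)
L(c) = 2 + c (L(c) = c + 2 = 2 + c)
n(g, K) = -⅕ (n(g, K) = (⅕)*(-1) = -⅕)
S(k, q) = 2 + k (S(k, q) = k + (2 + 0) = k + 2 = 2 + k)
N(h, f) = -18*f (N(h, f) = (f*(-3))*6 = -3*f*6 = -18*f)
1/(T(N(S(n(-4, 1), 8), 55)) + 4947238) = 1/(-88 + 4947238) = 1/4947150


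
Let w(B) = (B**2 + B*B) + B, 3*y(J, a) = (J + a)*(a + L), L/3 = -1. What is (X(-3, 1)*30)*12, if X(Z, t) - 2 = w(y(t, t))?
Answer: 1520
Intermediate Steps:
L = -3 (L = 3*(-1) = -3)
y(J, a) = (-3 + a)*(J + a)/3 (y(J, a) = ((J + a)*(a - 3))/3 = ((J + a)*(-3 + a))/3 = ((-3 + a)*(J + a))/3 = (-3 + a)*(J + a)/3)
w(B) = B + 2*B**2 (w(B) = (B**2 + B**2) + B = 2*B**2 + B = B + 2*B**2)
X(Z, t) = 2 + (-2*t + 2*t**2/3)*(1 - 4*t + 4*t**2/3) (X(Z, t) = 2 + (-t - t + t**2/3 + t*t/3)*(1 + 2*(-t - t + t**2/3 + t*t/3)) = 2 + (-t - t + t**2/3 + t**2/3)*(1 + 2*(-t - t + t**2/3 + t**2/3)) = 2 + (-2*t + 2*t**2/3)*(1 + 2*(-2*t + 2*t**2/3)) = 2 + (-2*t + 2*t**2/3)*(1 + (-4*t + 4*t**2/3)) = 2 + (-2*t + 2*t**2/3)*(1 - 4*t + 4*t**2/3))
(X(-3, 1)*30)*12 = ((2 + (2/9)*1*(-3 + 1)*(3 - 12*1 + 4*1**2))*30)*12 = ((2 + (2/9)*1*(-2)*(3 - 12 + 4*1))*30)*12 = ((2 + (2/9)*1*(-2)*(3 - 12 + 4))*30)*12 = ((2 + (2/9)*1*(-2)*(-5))*30)*12 = ((2 + 20/9)*30)*12 = ((38/9)*30)*12 = (380/3)*12 = 1520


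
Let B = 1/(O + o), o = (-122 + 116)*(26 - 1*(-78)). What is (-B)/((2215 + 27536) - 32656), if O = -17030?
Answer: -1/51284870 ≈ -1.9499e-8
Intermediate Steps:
o = -624 (o = -6*(26 + 78) = -6*104 = -624)
B = -1/17654 (B = 1/(-17030 - 624) = 1/(-17654) = -1/17654 ≈ -5.6644e-5)
(-B)/((2215 + 27536) - 32656) = (-1*(-1/17654))/((2215 + 27536) - 32656) = 1/(17654*(29751 - 32656)) = (1/17654)/(-2905) = (1/17654)*(-1/2905) = -1/51284870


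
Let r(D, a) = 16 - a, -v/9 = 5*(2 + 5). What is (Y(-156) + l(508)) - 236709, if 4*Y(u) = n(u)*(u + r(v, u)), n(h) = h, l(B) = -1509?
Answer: -238842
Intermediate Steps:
v = -315 (v = -45*(2 + 5) = -45*7 = -9*35 = -315)
Y(u) = 4*u (Y(u) = (u*(u + (16 - u)))/4 = (u*16)/4 = (16*u)/4 = 4*u)
(Y(-156) + l(508)) - 236709 = (4*(-156) - 1509) - 236709 = (-624 - 1509) - 236709 = -2133 - 236709 = -238842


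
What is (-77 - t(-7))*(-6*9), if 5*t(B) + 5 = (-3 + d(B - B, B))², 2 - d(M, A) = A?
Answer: 22464/5 ≈ 4492.8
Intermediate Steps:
d(M, A) = 2 - A
t(B) = -1 + (-1 - B)²/5 (t(B) = -1 + (-3 + (2 - B))²/5 = -1 + (-1 - B)²/5)
(-77 - t(-7))*(-6*9) = (-77 - (-1 + (1 - 7)²/5))*(-6*9) = (-77 - (-1 + (⅕)*(-6)²))*(-54) = (-77 - (-1 + (⅕)*36))*(-54) = (-77 - (-1 + 36/5))*(-54) = (-77 - 1*31/5)*(-54) = (-77 - 31/5)*(-54) = -416/5*(-54) = 22464/5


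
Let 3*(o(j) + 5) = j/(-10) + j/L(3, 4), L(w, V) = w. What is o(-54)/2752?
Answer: -23/6880 ≈ -0.0033430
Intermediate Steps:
o(j) = -5 + 7*j/90 (o(j) = -5 + (j/(-10) + j/3)/3 = -5 + (j*(-⅒) + j*(⅓))/3 = -5 + (-j/10 + j/3)/3 = -5 + (7*j/30)/3 = -5 + 7*j/90)
o(-54)/2752 = (-5 + (7/90)*(-54))/2752 = (-5 - 21/5)*(1/2752) = -46/5*1/2752 = -23/6880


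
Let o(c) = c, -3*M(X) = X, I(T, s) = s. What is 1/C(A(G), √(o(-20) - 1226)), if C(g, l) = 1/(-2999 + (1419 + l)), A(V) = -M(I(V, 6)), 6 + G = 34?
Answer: -1580 + I*√1246 ≈ -1580.0 + 35.299*I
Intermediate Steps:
M(X) = -X/3
G = 28 (G = -6 + 34 = 28)
A(V) = 2 (A(V) = -(-1)*6/3 = -1*(-2) = 2)
C(g, l) = 1/(-1580 + l)
1/C(A(G), √(o(-20) - 1226)) = 1/(1/(-1580 + √(-20 - 1226))) = 1/(1/(-1580 + √(-1246))) = 1/(1/(-1580 + I*√1246)) = -1580 + I*√1246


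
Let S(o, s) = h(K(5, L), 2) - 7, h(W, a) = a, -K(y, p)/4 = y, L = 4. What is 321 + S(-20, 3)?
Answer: 316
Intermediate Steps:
K(y, p) = -4*y
S(o, s) = -5 (S(o, s) = 2 - 7 = -5)
321 + S(-20, 3) = 321 - 5 = 316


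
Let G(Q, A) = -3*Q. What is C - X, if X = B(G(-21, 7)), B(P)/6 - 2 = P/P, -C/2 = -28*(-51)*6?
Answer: -17154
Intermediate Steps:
C = -17136 (C = -2*(-28*(-51))*6 = -2856*6 = -2*8568 = -17136)
B(P) = 18 (B(P) = 12 + 6*(P/P) = 12 + 6*1 = 12 + 6 = 18)
X = 18
C - X = -17136 - 1*18 = -17136 - 18 = -17154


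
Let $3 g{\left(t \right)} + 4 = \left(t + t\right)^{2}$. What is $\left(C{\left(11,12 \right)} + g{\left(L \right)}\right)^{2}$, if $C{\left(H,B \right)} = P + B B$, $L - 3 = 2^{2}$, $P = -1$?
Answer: $42849$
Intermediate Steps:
$L = 7$ ($L = 3 + 2^{2} = 3 + 4 = 7$)
$C{\left(H,B \right)} = -1 + B^{2}$ ($C{\left(H,B \right)} = -1 + B B = -1 + B^{2}$)
$g{\left(t \right)} = - \frac{4}{3} + \frac{4 t^{2}}{3}$ ($g{\left(t \right)} = - \frac{4}{3} + \frac{\left(t + t\right)^{2}}{3} = - \frac{4}{3} + \frac{\left(2 t\right)^{2}}{3} = - \frac{4}{3} + \frac{4 t^{2}}{3}$)
$\left(C{\left(11,12 \right)} + g{\left(L \right)}\right)^{2} = \left(\left(-1 + 12^{2}\right) - \left(\frac{4}{3} - \frac{4 \cdot 7^{2}}{3}\right)\right)^{2} = \left(\left(-1 + 144\right) + \left(- \frac{4}{3} + \frac{4}{3} \cdot 49\right)\right)^{2} = \left(143 + \left(- \frac{4}{3} + \frac{196}{3}\right)\right)^{2} = \left(143 + 64\right)^{2} = 207^{2} = 42849$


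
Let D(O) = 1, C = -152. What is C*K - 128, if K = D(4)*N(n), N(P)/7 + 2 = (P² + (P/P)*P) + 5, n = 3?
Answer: -16088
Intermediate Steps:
N(P) = 21 + 7*P + 7*P² (N(P) = -14 + 7*((P² + (P/P)*P) + 5) = -14 + 7*((P² + 1*P) + 5) = -14 + 7*((P² + P) + 5) = -14 + 7*((P + P²) + 5) = -14 + 7*(5 + P + P²) = -14 + (35 + 7*P + 7*P²) = 21 + 7*P + 7*P²)
K = 105 (K = 1*(21 + 7*3 + 7*3²) = 1*(21 + 21 + 7*9) = 1*(21 + 21 + 63) = 1*105 = 105)
C*K - 128 = -152*105 - 128 = -15960 - 128 = -16088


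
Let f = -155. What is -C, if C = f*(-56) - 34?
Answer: -8646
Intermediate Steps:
C = 8646 (C = -155*(-56) - 34 = 8680 - 34 = 8646)
-C = -1*8646 = -8646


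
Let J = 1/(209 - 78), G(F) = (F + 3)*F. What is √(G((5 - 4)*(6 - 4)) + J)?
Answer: √171741/131 ≈ 3.1635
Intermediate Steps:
G(F) = F*(3 + F) (G(F) = (3 + F)*F = F*(3 + F))
J = 1/131 ≈ 0.0076336
√(G((5 - 4)*(6 - 4)) + J) = √(((5 - 4)*(6 - 4))*(3 + (5 - 4)*(6 - 4)) + 1/131) = √((1*2)*(3 + 1*2) + 1/131) = √(2*(3 + 2) + 1/131) = √(2*5 + 1/131) = √(10 + 1/131) = √(1311/131) = √171741/131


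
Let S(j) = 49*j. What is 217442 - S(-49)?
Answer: 219843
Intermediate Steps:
217442 - S(-49) = 217442 - 49*(-49) = 217442 - 1*(-2401) = 217442 + 2401 = 219843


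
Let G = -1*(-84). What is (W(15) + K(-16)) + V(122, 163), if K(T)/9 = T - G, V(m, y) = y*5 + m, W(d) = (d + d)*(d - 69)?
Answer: -1583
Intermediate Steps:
W(d) = 2*d*(-69 + d) (W(d) = (2*d)*(-69 + d) = 2*d*(-69 + d))
G = 84
V(m, y) = m + 5*y (V(m, y) = 5*y + m = m + 5*y)
K(T) = -756 + 9*T (K(T) = 9*(T - 1*84) = 9*(T - 84) = 9*(-84 + T) = -756 + 9*T)
(W(15) + K(-16)) + V(122, 163) = (2*15*(-69 + 15) + (-756 + 9*(-16))) + (122 + 5*163) = (2*15*(-54) + (-756 - 144)) + (122 + 815) = (-1620 - 900) + 937 = -2520 + 937 = -1583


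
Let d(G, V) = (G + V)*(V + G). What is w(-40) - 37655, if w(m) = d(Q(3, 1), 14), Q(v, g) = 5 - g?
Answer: -37331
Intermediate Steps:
d(G, V) = (G + V)**2 (d(G, V) = (G + V)*(G + V) = (G + V)**2)
w(m) = 324 (w(m) = ((5 - 1*1) + 14)**2 = ((5 - 1) + 14)**2 = (4 + 14)**2 = 18**2 = 324)
w(-40) - 37655 = 324 - 37655 = -37331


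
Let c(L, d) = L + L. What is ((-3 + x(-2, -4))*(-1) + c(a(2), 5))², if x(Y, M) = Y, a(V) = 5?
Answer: 225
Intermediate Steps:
c(L, d) = 2*L
((-3 + x(-2, -4))*(-1) + c(a(2), 5))² = ((-3 - 2)*(-1) + 2*5)² = (-5*(-1) + 10)² = (5 + 10)² = 15² = 225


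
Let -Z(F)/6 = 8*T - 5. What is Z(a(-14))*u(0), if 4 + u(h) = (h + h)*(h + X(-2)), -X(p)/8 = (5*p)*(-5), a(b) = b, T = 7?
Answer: 1224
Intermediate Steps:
Z(F) = -306 (Z(F) = -6*(8*7 - 5) = -6*(56 - 5) = -6*51 = -306)
X(p) = 200*p (X(p) = -8*5*p*(-5) = -(-200)*p = 200*p)
u(h) = -4 + 2*h*(-400 + h) (u(h) = -4 + (h + h)*(h + 200*(-2)) = -4 + (2*h)*(h - 400) = -4 + (2*h)*(-400 + h) = -4 + 2*h*(-400 + h))
Z(a(-14))*u(0) = -306*(-4 - 800*0 + 2*0**2) = -306*(-4 + 0 + 2*0) = -306*(-4 + 0 + 0) = -306*(-4) = 1224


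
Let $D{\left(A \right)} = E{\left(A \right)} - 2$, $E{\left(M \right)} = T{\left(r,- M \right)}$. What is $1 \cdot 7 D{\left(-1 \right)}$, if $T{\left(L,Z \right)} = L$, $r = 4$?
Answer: $14$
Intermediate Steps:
$E{\left(M \right)} = 4$
$D{\left(A \right)} = 2$ ($D{\left(A \right)} = 4 - 2 = 2$)
$1 \cdot 7 D{\left(-1 \right)} = 1 \cdot 7 \cdot 2 = 7 \cdot 2 = 14$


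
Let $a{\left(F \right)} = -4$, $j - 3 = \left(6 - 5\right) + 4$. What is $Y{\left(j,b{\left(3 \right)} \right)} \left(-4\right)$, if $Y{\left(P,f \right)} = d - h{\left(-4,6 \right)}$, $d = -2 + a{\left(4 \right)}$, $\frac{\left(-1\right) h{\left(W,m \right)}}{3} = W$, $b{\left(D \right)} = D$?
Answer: $72$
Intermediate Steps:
$j = 8$ ($j = 3 + \left(\left(6 - 5\right) + 4\right) = 3 + \left(1 + 4\right) = 3 + 5 = 8$)
$h{\left(W,m \right)} = - 3 W$
$d = -6$ ($d = -2 - 4 = -6$)
$Y{\left(P,f \right)} = -18$ ($Y{\left(P,f \right)} = -6 - \left(-3\right) \left(-4\right) = -6 - 12 = -18$)
$Y{\left(j,b{\left(3 \right)} \right)} \left(-4\right) = \left(-18\right) \left(-4\right) = 72$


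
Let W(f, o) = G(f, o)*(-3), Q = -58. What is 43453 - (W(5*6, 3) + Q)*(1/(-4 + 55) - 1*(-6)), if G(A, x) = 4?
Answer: 2237593/51 ≈ 43874.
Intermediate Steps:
W(f, o) = -12 (W(f, o) = 4*(-3) = -12)
43453 - (W(5*6, 3) + Q)*(1/(-4 + 55) - 1*(-6)) = 43453 - (-12 - 58)*(1/(-4 + 55) - 1*(-6)) = 43453 - (-70)*(1/51 + 6) = 43453 - (-70)*307/51 = 43453 - 1*(-21490/51) = 43453 + 21490/51 = 2237593/51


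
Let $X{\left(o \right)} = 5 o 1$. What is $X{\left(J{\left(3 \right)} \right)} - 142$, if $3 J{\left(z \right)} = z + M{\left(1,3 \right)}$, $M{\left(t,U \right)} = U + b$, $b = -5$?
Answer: $- \frac{421}{3} \approx -140.33$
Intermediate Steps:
$M{\left(t,U \right)} = -5 + U$ ($M{\left(t,U \right)} = U - 5 = -5 + U$)
$J{\left(z \right)} = - \frac{2}{3} + \frac{z}{3}$ ($J{\left(z \right)} = \frac{z + \left(-5 + 3\right)}{3} = \frac{z - 2}{3} = \frac{-2 + z}{3} = - \frac{2}{3} + \frac{z}{3}$)
$X{\left(o \right)} = 5 o$
$X{\left(J{\left(3 \right)} \right)} - 142 = 5 \left(- \frac{2}{3} + \frac{1}{3} \cdot 3\right) - 142 = 5 \left(- \frac{2}{3} + 1\right) - 142 = 5 \cdot \frac{1}{3} - 142 = \frac{5}{3} - 142 = - \frac{421}{3}$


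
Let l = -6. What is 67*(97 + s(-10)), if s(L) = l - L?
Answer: 6767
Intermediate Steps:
s(L) = -6 - L
67*(97 + s(-10)) = 67*(97 + (-6 - 1*(-10))) = 67*(97 + (-6 + 10)) = 67*(97 + 4) = 67*101 = 6767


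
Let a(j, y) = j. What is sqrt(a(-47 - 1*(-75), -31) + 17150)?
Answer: sqrt(17178) ≈ 131.06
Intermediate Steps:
sqrt(a(-47 - 1*(-75), -31) + 17150) = sqrt((-47 - 1*(-75)) + 17150) = sqrt((-47 + 75) + 17150) = sqrt(28 + 17150) = sqrt(17178)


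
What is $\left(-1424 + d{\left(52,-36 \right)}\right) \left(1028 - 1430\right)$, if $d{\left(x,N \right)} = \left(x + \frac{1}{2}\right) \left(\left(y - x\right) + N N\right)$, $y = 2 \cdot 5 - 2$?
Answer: $-25851012$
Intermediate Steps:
$y = 8$ ($y = 10 - 2 = 8$)
$d{\left(x,N \right)} = \left(\frac{1}{2} + x\right) \left(8 + N^{2} - x\right)$ ($d{\left(x,N \right)} = \left(x + \frac{1}{2}\right) \left(\left(8 - x\right) + N N\right) = \left(x + \frac{1}{2}\right) \left(\left(8 - x\right) + N^{2}\right) = \left(\frac{1}{2} + x\right) \left(8 + N^{2} - x\right)$)
$\left(-1424 + d{\left(52,-36 \right)}\right) \left(1028 - 1430\right) = \left(-1424 + \left(4 + \frac{\left(-36\right)^{2}}{2} - 52^{2} + \frac{15}{2} \cdot 52 + 52 \left(-36\right)^{2}\right)\right) \left(1028 - 1430\right) = \left(-1424 + \left(4 + \frac{1}{2} \cdot 1296 - 2704 + 390 + 52 \cdot 1296\right)\right) \left(-402\right) = \left(-1424 + \left(4 + 648 - 2704 + 390 + 67392\right)\right) \left(-402\right) = \left(-1424 + 65730\right) \left(-402\right) = 64306 \left(-402\right) = -25851012$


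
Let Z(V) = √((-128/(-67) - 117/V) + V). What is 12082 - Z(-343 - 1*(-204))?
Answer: 12082 - 2*I*√2954260547/9313 ≈ 12082.0 - 11.673*I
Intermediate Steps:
Z(V) = √(128/67 + V - 117/V) (Z(V) = √((-128*(-1/67) - 117/V) + V) = √((128/67 - 117/V) + V) = √(128/67 + V - 117/V))
12082 - Z(-343 - 1*(-204)) = 12082 - √(8576 - 525213/(-343 - 1*(-204)) + 4489*(-343 - 1*(-204)))/67 = 12082 - √(8576 - 525213/(-343 + 204) + 4489*(-343 + 204))/67 = 12082 - √(8576 - 525213/(-139) + 4489*(-139))/67 = 12082 - √(8576 - 525213*(-1/139) - 623971)/67 = 12082 - √(8576 + 525213/139 - 623971)/67 = 12082 - √(-85014692/139)/67 = 12082 - 2*I*√2954260547/139/67 = 12082 - 2*I*√2954260547/9313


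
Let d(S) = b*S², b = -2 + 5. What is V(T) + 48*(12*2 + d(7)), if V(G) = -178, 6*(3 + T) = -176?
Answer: 8030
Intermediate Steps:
T = -97/3 (T = -3 + (⅙)*(-176) = -3 - 88/3 = -97/3 ≈ -32.333)
b = 3
d(S) = 3*S²
V(T) + 48*(12*2 + d(7)) = -178 + 48*(12*2 + 3*7²) = -178 + 48*(24 + 3*49) = -178 + 48*(24 + 147) = -178 + 48*171 = -178 + 8208 = 8030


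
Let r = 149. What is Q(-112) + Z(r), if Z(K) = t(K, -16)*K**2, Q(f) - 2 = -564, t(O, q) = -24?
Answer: -533386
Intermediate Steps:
Q(f) = -562 (Q(f) = 2 - 564 = -562)
Z(K) = -24*K**2
Q(-112) + Z(r) = -562 - 24*149**2 = -562 - 24*22201 = -562 - 532824 = -533386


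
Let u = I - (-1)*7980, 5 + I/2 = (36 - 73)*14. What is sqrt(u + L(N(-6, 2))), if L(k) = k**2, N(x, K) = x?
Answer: sqrt(6970) ≈ 83.487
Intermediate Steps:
I = -1046 (I = -10 + 2*((36 - 73)*14) = -10 + 2*(-37*14) = -10 + 2*(-518) = -10 - 1036 = -1046)
u = 6934 (u = -1046 - (-1)*7980 = -1046 - 1*(-7980) = -1046 + 7980 = 6934)
sqrt(u + L(N(-6, 2))) = sqrt(6934 + (-6)**2) = sqrt(6934 + 36) = sqrt(6970)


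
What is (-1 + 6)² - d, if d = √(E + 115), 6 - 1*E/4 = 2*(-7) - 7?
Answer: 25 - √223 ≈ 10.067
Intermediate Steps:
E = 108 (E = 24 - 4*(2*(-7) - 7) = 24 - 4*(-14 - 7) = 24 - 4*(-21) = 24 + 84 = 108)
d = √223 (d = √(108 + 115) = √223 ≈ 14.933)
(-1 + 6)² - d = (-1 + 6)² - √223 = 5² - √223 = 25 - √223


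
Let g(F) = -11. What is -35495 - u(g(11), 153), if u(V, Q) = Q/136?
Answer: -283969/8 ≈ -35496.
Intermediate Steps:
u(V, Q) = Q/136 (u(V, Q) = Q*(1/136) = Q/136)
-35495 - u(g(11), 153) = -35495 - 153/136 = -35495 - 1*9/8 = -35495 - 9/8 = -283969/8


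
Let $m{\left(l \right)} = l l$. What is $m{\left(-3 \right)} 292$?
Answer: $2628$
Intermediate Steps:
$m{\left(l \right)} = l^{2}$
$m{\left(-3 \right)} 292 = \left(-3\right)^{2} \cdot 292 = 9 \cdot 292 = 2628$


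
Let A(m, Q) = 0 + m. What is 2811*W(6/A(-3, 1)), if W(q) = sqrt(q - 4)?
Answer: 2811*I*sqrt(6) ≈ 6885.5*I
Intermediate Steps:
A(m, Q) = m
W(q) = sqrt(-4 + q)
2811*W(6/A(-3, 1)) = 2811*sqrt(-4 + 6/(-3)) = 2811*sqrt(-4 + 6*(-1/3)) = 2811*sqrt(-4 - 2) = 2811*sqrt(-6) = 2811*(I*sqrt(6)) = 2811*I*sqrt(6)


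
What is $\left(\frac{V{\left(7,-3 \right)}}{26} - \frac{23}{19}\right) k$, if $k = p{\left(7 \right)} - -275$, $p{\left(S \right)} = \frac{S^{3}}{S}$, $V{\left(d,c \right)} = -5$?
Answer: $- \frac{112266}{247} \approx -454.52$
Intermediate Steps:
$p{\left(S \right)} = S^{2}$
$k = 324$ ($k = 7^{2} - -275 = 49 + 275 = 324$)
$\left(\frac{V{\left(7,-3 \right)}}{26} - \frac{23}{19}\right) k = \left(- \frac{5}{26} - \frac{23}{19}\right) 324 = \left(- \frac{693}{494}\right) 324 = - \frac{112266}{247}$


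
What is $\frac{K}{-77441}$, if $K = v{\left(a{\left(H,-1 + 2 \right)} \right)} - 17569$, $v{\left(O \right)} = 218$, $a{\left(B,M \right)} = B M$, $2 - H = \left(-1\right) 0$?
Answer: $\frac{17351}{77441} \approx 0.22405$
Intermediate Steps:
$H = 2$ ($H = 2 - \left(-1\right) 0 = 2 - 0 = 2 + 0 = 2$)
$K = -17351$ ($K = 218 - 17569 = -17351$)
$\frac{K}{-77441} = - \frac{17351}{-77441} = \left(-17351\right) \left(- \frac{1}{77441}\right) = \frac{17351}{77441}$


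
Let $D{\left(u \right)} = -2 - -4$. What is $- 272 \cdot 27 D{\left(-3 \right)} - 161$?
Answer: $-14849$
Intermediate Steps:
$D{\left(u \right)} = 2$ ($D{\left(u \right)} = -2 + 4 = 2$)
$- 272 \cdot 27 D{\left(-3 \right)} - 161 = - 272 \cdot 27 \cdot 2 - 161 = \left(-272\right) 54 - 161 = -14688 - 161 = -14849$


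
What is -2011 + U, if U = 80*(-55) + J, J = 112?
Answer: -6299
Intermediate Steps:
U = -4288 (U = 80*(-55) + 112 = -4400 + 112 = -4288)
-2011 + U = -2011 - 4288 = -6299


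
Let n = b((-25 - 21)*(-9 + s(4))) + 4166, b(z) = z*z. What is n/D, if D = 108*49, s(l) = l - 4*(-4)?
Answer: 43367/882 ≈ 49.169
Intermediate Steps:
s(l) = 16 + l (s(l) = l + 16 = 16 + l)
D = 5292
b(z) = z²
n = 260202 (n = ((-25 - 21)*(-9 + (16 + 4)))² + 4166 = (-46*(-9 + 20))² + 4166 = (-46*11)² + 4166 = (-506)² + 4166 = 256036 + 4166 = 260202)
n/D = 260202/5292 = 260202*(1/5292) = 43367/882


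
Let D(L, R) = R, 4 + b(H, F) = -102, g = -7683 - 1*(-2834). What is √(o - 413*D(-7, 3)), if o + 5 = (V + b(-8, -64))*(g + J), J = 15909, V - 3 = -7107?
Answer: 2*I*√19935961 ≈ 8929.9*I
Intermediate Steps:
g = -4849 (g = -7683 + 2834 = -4849)
b(H, F) = -106 (b(H, F) = -4 - 102 = -106)
V = -7104 (V = 3 - 7107 = -7104)
o = -79742605 (o = -5 + (-7104 - 106)*(-4849 + 15909) = -5 - 7210*11060 = -5 - 79742600 = -79742605)
√(o - 413*D(-7, 3)) = √(-79742605 - 413*3) = √(-79742605 - 1239) = √(-79743844) = 2*I*√19935961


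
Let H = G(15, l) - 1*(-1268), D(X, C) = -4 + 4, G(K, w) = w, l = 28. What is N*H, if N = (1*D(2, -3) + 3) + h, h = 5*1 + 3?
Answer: 14256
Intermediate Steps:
D(X, C) = 0
h = 8 (h = 5 + 3 = 8)
H = 1296 (H = 28 - 1*(-1268) = 28 + 1268 = 1296)
N = 11 (N = (1*0 + 3) + 8 = (0 + 3) + 8 = 3 + 8 = 11)
N*H = 11*1296 = 14256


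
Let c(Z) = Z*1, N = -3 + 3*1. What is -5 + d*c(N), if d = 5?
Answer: -5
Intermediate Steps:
N = 0 (N = -3 + 3 = 0)
c(Z) = Z
-5 + d*c(N) = -5 + 5*0 = -5 + 0 = -5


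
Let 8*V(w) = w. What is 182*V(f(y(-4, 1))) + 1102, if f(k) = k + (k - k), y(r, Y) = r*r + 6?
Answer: 3205/2 ≈ 1602.5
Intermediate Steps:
y(r, Y) = 6 + r**2 (y(r, Y) = r**2 + 6 = 6 + r**2)
f(k) = k (f(k) = k + 0 = k)
V(w) = w/8
182*V(f(y(-4, 1))) + 1102 = 182*((6 + (-4)**2)/8) + 1102 = 182*((6 + 16)/8) + 1102 = 182*((1/8)*22) + 1102 = 182*(11/4) + 1102 = 1001/2 + 1102 = 3205/2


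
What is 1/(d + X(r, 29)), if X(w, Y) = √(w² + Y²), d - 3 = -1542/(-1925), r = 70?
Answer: -14085225/21220454636 + 3705625*√5741/21220454636 ≈ 0.012567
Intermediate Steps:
d = 7317/1925 (d = 3 - 1542/(-1925) = 3 - 1542*(-1/1925) = 3 + 1542/1925 = 7317/1925 ≈ 3.8010)
X(w, Y) = √(Y² + w²)
1/(d + X(r, 29)) = 1/(7317/1925 + √(29² + 70²)) = 1/(7317/1925 + √(841 + 4900)) = 1/(7317/1925 + √5741)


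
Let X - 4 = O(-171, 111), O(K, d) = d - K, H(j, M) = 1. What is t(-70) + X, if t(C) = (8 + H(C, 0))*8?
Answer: 358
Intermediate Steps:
t(C) = 72 (t(C) = (8 + 1)*8 = 9*8 = 72)
X = 286 (X = 4 + (111 - 1*(-171)) = 4 + (111 + 171) = 4 + 282 = 286)
t(-70) + X = 72 + 286 = 358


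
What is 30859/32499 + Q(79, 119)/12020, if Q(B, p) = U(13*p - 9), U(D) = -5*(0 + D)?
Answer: 12100787/39063798 ≈ 0.30977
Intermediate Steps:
U(D) = -5*D
Q(B, p) = 45 - 65*p (Q(B, p) = -5*(13*p - 9) = -5*(-9 + 13*p) = 45 - 65*p)
30859/32499 + Q(79, 119)/12020 = 30859/32499 + (45 - 65*119)/12020 = 30859*(1/32499) + (45 - 7735)*(1/12020) = 30859/32499 - 7690*1/12020 = 30859/32499 - 769/1202 = 12100787/39063798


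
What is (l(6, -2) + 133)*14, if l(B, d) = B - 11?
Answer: 1792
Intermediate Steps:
l(B, d) = -11 + B
(l(6, -2) + 133)*14 = ((-11 + 6) + 133)*14 = (-5 + 133)*14 = 128*14 = 1792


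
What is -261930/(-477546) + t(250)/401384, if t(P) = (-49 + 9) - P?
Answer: 8749668565/15973276972 ≈ 0.54777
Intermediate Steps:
t(P) = -40 - P
-261930/(-477546) + t(250)/401384 = -261930/(-477546) + (-40 - 1*250)/401384 = -261930*(-1/477546) + (-40 - 250)*(1/401384) = 43655/79591 - 290*1/401384 = 43655/79591 - 145/200692 = 8749668565/15973276972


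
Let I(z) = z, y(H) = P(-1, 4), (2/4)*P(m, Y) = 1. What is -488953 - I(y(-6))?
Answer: -488955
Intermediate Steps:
P(m, Y) = 2 (P(m, Y) = 2*1 = 2)
y(H) = 2
-488953 - I(y(-6)) = -488953 - 1*2 = -488953 - 2 = -488955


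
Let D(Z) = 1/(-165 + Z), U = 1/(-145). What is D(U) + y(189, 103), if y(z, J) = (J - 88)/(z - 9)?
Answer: 11093/143556 ≈ 0.077273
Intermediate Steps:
y(z, J) = (-88 + J)/(-9 + z)
U = -1/145 ≈ -0.0068966
D(U) + y(189, 103) = 1/(-165 - 1/145) + (-88 + 103)/(-9 + 189) = 1/(-23926/145) + 15/180 = -145/23926 + (1/180)*15 = -145/23926 + 1/12 = 11093/143556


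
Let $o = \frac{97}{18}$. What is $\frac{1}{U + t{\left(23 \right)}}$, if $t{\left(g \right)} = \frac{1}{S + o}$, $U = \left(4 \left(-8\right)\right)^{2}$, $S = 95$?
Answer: $\frac{1807}{1850386} \approx 0.00097655$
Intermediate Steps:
$o = \frac{97}{18}$ ($o = 97 \cdot \frac{1}{18} = \frac{97}{18} \approx 5.3889$)
$U = 1024$ ($U = \left(-32\right)^{2} = 1024$)
$t{\left(g \right)} = \frac{18}{1807}$ ($t{\left(g \right)} = \frac{1}{95 + \frac{97}{18}} = \frac{1}{\frac{1807}{18}} = \frac{18}{1807}$)
$\frac{1}{U + t{\left(23 \right)}} = \frac{1}{1024 + \frac{18}{1807}} = \frac{1}{\frac{1850386}{1807}} = \frac{1807}{1850386}$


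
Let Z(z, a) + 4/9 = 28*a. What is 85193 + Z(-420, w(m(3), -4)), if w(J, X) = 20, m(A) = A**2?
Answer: 771773/9 ≈ 85753.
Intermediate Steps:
Z(z, a) = -4/9 + 28*a
85193 + Z(-420, w(m(3), -4)) = 85193 + (-4/9 + 28*20) = 85193 + (-4/9 + 560) = 85193 + 5036/9 = 771773/9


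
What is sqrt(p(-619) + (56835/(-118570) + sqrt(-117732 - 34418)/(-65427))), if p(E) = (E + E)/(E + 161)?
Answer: sqrt(280720835283043599311502 - 9647340504424936860*I*sqrt(6086))/355301716062 ≈ 1.4912 - 0.001999*I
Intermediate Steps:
p(E) = 2*E/(161 + E) (p(E) = (2*E)/(161 + E) = 2*E/(161 + E))
sqrt(p(-619) + (56835/(-118570) + sqrt(-117732 - 34418)/(-65427))) = sqrt(2*(-619)/(161 - 619) + (56835/(-118570) + sqrt(-117732 - 34418)/(-65427))) = sqrt(2*(-619)/(-458) + (56835*(-1/118570) + sqrt(-152150)*(-1/65427))) = sqrt(2*(-619)*(-1/458) + (-11367/23714 + (5*I*sqrt(6086))*(-1/65427))) = sqrt(619/229 + (-11367/23714 - 5*I*sqrt(6086)/65427)) = sqrt(12075923/5430506 - 5*I*sqrt(6086)/65427)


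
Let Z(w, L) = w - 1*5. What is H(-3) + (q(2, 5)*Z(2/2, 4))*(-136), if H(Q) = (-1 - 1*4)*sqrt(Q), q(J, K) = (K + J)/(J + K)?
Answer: 544 - 5*I*sqrt(3) ≈ 544.0 - 8.6602*I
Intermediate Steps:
q(J, K) = 1 (q(J, K) = (J + K)/(J + K) = 1)
Z(w, L) = -5 + w (Z(w, L) = w - 5 = -5 + w)
H(Q) = -5*sqrt(Q) (H(Q) = (-1 - 4)*sqrt(Q) = -5*sqrt(Q))
H(-3) + (q(2, 5)*Z(2/2, 4))*(-136) = -5*I*sqrt(3) + (1*(-5 + 2/2))*(-136) = -5*I*sqrt(3) + (1*(-5 + 2*(1/2)))*(-136) = -5*I*sqrt(3) + (1*(-5 + 1))*(-136) = -5*I*sqrt(3) + (1*(-4))*(-136) = -5*I*sqrt(3) - 4*(-136) = -5*I*sqrt(3) + 544 = 544 - 5*I*sqrt(3)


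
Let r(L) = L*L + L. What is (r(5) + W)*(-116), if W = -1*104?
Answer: 8584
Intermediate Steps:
r(L) = L + L**2 (r(L) = L**2 + L = L + L**2)
W = -104
(r(5) + W)*(-116) = (5*(1 + 5) - 104)*(-116) = (5*6 - 104)*(-116) = (30 - 104)*(-116) = -74*(-116) = 8584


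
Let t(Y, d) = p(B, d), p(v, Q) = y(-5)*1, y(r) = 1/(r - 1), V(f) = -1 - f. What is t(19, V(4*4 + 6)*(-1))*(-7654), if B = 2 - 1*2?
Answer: 3827/3 ≈ 1275.7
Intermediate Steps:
B = 0 (B = 2 - 2 = 0)
y(r) = 1/(-1 + r)
p(v, Q) = -1/6 (p(v, Q) = 1/(-1 - 5) = 1/(-6) = -1/6*1 = -1/6)
t(Y, d) = -1/6
t(19, V(4*4 + 6)*(-1))*(-7654) = -1/6*(-7654) = 3827/3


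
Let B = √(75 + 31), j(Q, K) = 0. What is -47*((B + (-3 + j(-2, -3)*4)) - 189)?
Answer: 9024 - 47*√106 ≈ 8540.1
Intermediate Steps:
B = √106 ≈ 10.296
-47*((B + (-3 + j(-2, -3)*4)) - 189) = -47*((√106 + (-3 + 0*4)) - 189) = -47*((√106 + (-3 + 0)) - 189) = -47*((√106 - 3) - 189) = -47*((-3 + √106) - 189) = -47*(-192 + √106) = 9024 - 47*√106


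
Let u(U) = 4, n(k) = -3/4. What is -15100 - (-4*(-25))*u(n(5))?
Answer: -15500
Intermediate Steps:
n(k) = -¾ (n(k) = -3*¼ = -¾)
-15100 - (-4*(-25))*u(n(5)) = -15100 - (-4*(-25))*4 = -15100 - 100*4 = -15100 - 1*400 = -15100 - 400 = -15500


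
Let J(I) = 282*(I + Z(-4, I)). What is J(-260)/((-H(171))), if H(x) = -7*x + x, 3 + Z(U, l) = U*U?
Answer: -611/9 ≈ -67.889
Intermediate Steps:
Z(U, l) = -3 + U² (Z(U, l) = -3 + U*U = -3 + U²)
H(x) = -6*x
J(I) = 3666 + 282*I (J(I) = 282*(I + (-3 + (-4)²)) = 282*(I + (-3 + 16)) = 282*(I + 13) = 282*(13 + I) = 3666 + 282*I)
J(-260)/((-H(171))) = (3666 + 282*(-260))/((-(-6)*171)) = (3666 - 73320)/((-1*(-1026))) = -69654/1026 = -69654*1/1026 = -611/9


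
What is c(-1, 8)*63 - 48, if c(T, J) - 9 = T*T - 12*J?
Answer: -5466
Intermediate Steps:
c(T, J) = 9 + T² - 12*J (c(T, J) = 9 + (T*T - 12*J) = 9 + (T² - 12*J) = 9 + T² - 12*J)
c(-1, 8)*63 - 48 = (9 + (-1)² - 12*8)*63 - 48 = (9 + 1 - 96)*63 - 48 = -86*63 - 48 = -5418 - 48 = -5466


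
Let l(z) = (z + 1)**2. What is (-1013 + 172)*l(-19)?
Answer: -272484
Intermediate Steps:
l(z) = (1 + z)**2
(-1013 + 172)*l(-19) = (-1013 + 172)*(1 - 19)**2 = -841*(-18)**2 = -841*324 = -272484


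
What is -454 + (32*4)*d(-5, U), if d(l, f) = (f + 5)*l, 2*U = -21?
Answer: 3066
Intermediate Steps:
U = -21/2 (U = (1/2)*(-21) = -21/2 ≈ -10.500)
d(l, f) = l*(5 + f) (d(l, f) = (5 + f)*l = l*(5 + f))
-454 + (32*4)*d(-5, U) = -454 + (32*4)*(-5*(5 - 21/2)) = -454 + 128*(-5*(-11/2)) = -454 + 128*(55/2) = -454 + 3520 = 3066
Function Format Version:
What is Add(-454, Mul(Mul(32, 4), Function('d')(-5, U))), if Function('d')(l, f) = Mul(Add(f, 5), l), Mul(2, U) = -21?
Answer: 3066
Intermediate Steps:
U = Rational(-21, 2) (U = Mul(Rational(1, 2), -21) = Rational(-21, 2) ≈ -10.500)
Function('d')(l, f) = Mul(l, Add(5, f)) (Function('d')(l, f) = Mul(Add(5, f), l) = Mul(l, Add(5, f)))
Add(-454, Mul(Mul(32, 4), Function('d')(-5, U))) = Add(-454, Mul(Mul(32, 4), Mul(-5, Add(5, Rational(-21, 2))))) = Add(-454, Mul(128, Mul(-5, Rational(-11, 2)))) = Add(-454, Mul(128, Rational(55, 2))) = Add(-454, 3520) = 3066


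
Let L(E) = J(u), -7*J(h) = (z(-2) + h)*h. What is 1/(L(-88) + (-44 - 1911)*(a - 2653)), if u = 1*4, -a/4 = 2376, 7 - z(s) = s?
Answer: 7/166368493 ≈ 4.2075e-8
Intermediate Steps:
z(s) = 7 - s
a = -9504 (a = -4*2376 = -9504)
u = 4
J(h) = -h*(9 + h)/7 (J(h) = -((7 - 1*(-2)) + h)*h/7 = -((7 + 2) + h)*h/7 = -(9 + h)*h/7 = -h*(9 + h)/7)
L(E) = -52/7 (L(E) = -⅐*4*(9 + 4) = -⅐*4*13 = -52/7)
1/(L(-88) + (-44 - 1911)*(a - 2653)) = 1/(-52/7 + (-44 - 1911)*(-9504 - 2653)) = 1/(-52/7 - 1955*(-12157)) = 1/(-52/7 + 23766935) = 1/(166368493/7) = 7/166368493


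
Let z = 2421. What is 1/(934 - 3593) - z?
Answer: -6437440/2659 ≈ -2421.0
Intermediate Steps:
1/(934 - 3593) - z = 1/(934 - 3593) - 1*2421 = 1/(-2659) - 2421 = -1/2659 - 2421 = -6437440/2659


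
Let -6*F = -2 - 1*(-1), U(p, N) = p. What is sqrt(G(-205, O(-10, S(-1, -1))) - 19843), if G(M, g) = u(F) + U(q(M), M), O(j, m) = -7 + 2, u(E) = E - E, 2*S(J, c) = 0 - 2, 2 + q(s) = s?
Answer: 5*I*sqrt(802) ≈ 141.6*I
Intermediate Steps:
q(s) = -2 + s
S(J, c) = -1 (S(J, c) = (0 - 2)/2 = (1/2)*(-2) = -1)
F = 1/6 (F = -(-2 - 1*(-1))/6 = -(-2 + 1)/6 = -1/6*(-1) = 1/6 ≈ 0.16667)
u(E) = 0
O(j, m) = -5
G(M, g) = -2 + M (G(M, g) = 0 + (-2 + M) = -2 + M)
sqrt(G(-205, O(-10, S(-1, -1))) - 19843) = sqrt((-2 - 205) - 19843) = sqrt(-207 - 19843) = sqrt(-20050) = 5*I*sqrt(802)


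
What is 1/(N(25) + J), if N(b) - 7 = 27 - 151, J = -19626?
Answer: -1/19743 ≈ -5.0651e-5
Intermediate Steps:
N(b) = -117 (N(b) = 7 + (27 - 151) = 7 - 124 = -117)
1/(N(25) + J) = 1/(-117 - 19626) = 1/(-19743) = -1/19743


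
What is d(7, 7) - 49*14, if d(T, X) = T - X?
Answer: -686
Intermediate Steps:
d(7, 7) - 49*14 = (7 - 1*7) - 49*14 = (7 - 7) - 686 = 0 - 686 = -686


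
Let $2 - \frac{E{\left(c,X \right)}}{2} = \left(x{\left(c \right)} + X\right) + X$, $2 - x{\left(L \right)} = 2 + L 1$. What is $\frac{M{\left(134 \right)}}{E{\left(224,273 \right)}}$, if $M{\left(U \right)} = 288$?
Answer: $- \frac{9}{20} \approx -0.45$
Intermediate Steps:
$x{\left(L \right)} = - L$ ($x{\left(L \right)} = 2 - \left(2 + L 1\right) = 2 - \left(2 + L\right) = - L$)
$E{\left(c,X \right)} = 4 - 4 X + 2 c$ ($E{\left(c,X \right)} = 4 - 2 \left(\left(- c + X\right) + X\right) = 4 - 2 \left(\left(X - c\right) + X\right) = 4 - 2 \left(- c + 2 X\right) = 4 - \left(- 2 c + 4 X\right) = 4 - 4 X + 2 c$)
$\frac{M{\left(134 \right)}}{E{\left(224,273 \right)}} = \frac{288}{4 - 1092 + 2 \cdot 224} = \frac{288}{4 - 1092 + 448} = \frac{288}{-640} = 288 \left(- \frac{1}{640}\right) = - \frac{9}{20}$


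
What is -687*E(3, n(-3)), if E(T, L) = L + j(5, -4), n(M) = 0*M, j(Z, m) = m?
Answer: 2748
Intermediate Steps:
n(M) = 0
E(T, L) = -4 + L (E(T, L) = L - 4 = -4 + L)
-687*E(3, n(-3)) = -687*(-4 + 0) = -687*(-4) = 2748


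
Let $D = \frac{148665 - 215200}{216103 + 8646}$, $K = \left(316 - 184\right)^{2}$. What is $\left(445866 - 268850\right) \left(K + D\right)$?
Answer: $\frac{99026797516808}{32107} \approx 3.0843 \cdot 10^{9}$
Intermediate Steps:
$K = 17424$ ($K = 132^{2} = 17424$)
$D = - \frac{9505}{32107}$ ($D = - \frac{66535}{224749} = \left(-66535\right) \frac{1}{224749} = - \frac{9505}{32107} \approx -0.29604$)
$\left(445866 - 268850\right) \left(K + D\right) = \left(445866 - 268850\right) \left(17424 - \frac{9505}{32107}\right) = 177016 \cdot \frac{559422863}{32107} = \frac{99026797516808}{32107}$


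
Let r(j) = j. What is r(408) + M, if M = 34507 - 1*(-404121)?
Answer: 439036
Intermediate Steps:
M = 438628 (M = 34507 + 404121 = 438628)
r(408) + M = 408 + 438628 = 439036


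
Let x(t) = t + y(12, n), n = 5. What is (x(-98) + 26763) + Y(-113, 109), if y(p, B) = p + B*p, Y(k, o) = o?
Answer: 26846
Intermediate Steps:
x(t) = 72 + t (x(t) = t + 12*(1 + 5) = t + 12*6 = t + 72 = 72 + t)
(x(-98) + 26763) + Y(-113, 109) = ((72 - 98) + 26763) + 109 = (-26 + 26763) + 109 = 26737 + 109 = 26846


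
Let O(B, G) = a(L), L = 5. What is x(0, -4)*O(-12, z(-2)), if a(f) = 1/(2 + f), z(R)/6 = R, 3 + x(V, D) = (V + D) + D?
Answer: -11/7 ≈ -1.5714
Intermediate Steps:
x(V, D) = -3 + V + 2*D (x(V, D) = -3 + ((V + D) + D) = -3 + ((D + V) + D) = -3 + (V + 2*D) = -3 + V + 2*D)
z(R) = 6*R
O(B, G) = ⅐ (O(B, G) = 1/(2 + 5) = 1/7 = ⅐)
x(0, -4)*O(-12, z(-2)) = (-3 + 0 + 2*(-4))*(⅐) = (-3 + 0 - 8)*(⅐) = -11*⅐ = -11/7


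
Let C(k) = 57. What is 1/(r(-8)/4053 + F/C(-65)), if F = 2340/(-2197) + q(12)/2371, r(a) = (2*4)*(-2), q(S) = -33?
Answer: -30856627893/705926803 ≈ -43.711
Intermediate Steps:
r(a) = -16 (r(a) = 8*(-2) = -16)
F = -432357/400699 (F = 2340/(-2197) - 33/2371 = 2340*(-1/2197) - 33*1/2371 = -180/169 - 33/2371 = -432357/400699 ≈ -1.0790)
1/(r(-8)/4053 + F/C(-65)) = 1/(-16/4053 - 432357/400699/57) = 1/(-16*1/4053 - 432357/400699*1/57) = 1/(-16/4053 - 144119/7613281) = 1/(-705926803/30856627893) = -30856627893/705926803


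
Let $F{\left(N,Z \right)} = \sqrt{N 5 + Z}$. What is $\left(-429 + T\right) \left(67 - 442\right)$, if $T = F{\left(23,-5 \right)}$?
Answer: $160875 - 375 \sqrt{110} \approx 1.5694 \cdot 10^{5}$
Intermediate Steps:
$F{\left(N,Z \right)} = \sqrt{Z + 5 N}$ ($F{\left(N,Z \right)} = \sqrt{5 N + Z} = \sqrt{Z + 5 N}$)
$T = \sqrt{110}$ ($T = \sqrt{-5 + 5 \cdot 23} = \sqrt{-5 + 115} = \sqrt{110} \approx 10.488$)
$\left(-429 + T\right) \left(67 - 442\right) = \left(-429 + \sqrt{110}\right) \left(67 - 442\right) = \left(-429 + \sqrt{110}\right) \left(-375\right) = 160875 - 375 \sqrt{110}$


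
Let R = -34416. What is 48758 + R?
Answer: 14342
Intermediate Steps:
48758 + R = 48758 - 34416 = 14342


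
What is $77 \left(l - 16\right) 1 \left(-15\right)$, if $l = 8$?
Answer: $9240$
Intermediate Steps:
$77 \left(l - 16\right) 1 \left(-15\right) = 77 \left(8 - 16\right) 1 \left(-15\right) = 77 \left(8 - 16\right) \left(-15\right) = 77 \left(-8\right) \left(-15\right) = \left(-616\right) \left(-15\right) = 9240$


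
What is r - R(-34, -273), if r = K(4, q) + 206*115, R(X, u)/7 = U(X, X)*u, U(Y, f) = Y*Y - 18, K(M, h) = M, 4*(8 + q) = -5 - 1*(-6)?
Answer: 2198412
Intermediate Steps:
q = -31/4 (q = -8 + (-5 - 1*(-6))/4 = -8 + (-5 + 6)/4 = -8 + (¼)*1 = -8 + ¼ = -31/4 ≈ -7.7500)
U(Y, f) = -18 + Y² (U(Y, f) = Y² - 18 = -18 + Y²)
R(X, u) = 7*u*(-18 + X²) (R(X, u) = 7*((-18 + X²)*u) = 7*(u*(-18 + X²)) = 7*u*(-18 + X²))
r = 23694 (r = 4 + 206*115 = 4 + 23690 = 23694)
r - R(-34, -273) = 23694 - 7*(-273)*(-18 + (-34)²) = 23694 - 7*(-273)*(-18 + 1156) = 23694 - 7*(-273)*1138 = 23694 - 1*(-2174718) = 23694 + 2174718 = 2198412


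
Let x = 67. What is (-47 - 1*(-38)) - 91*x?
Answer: -6106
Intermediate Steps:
(-47 - 1*(-38)) - 91*x = (-47 - 1*(-38)) - 91*67 = (-47 + 38) - 6097 = -9 - 6097 = -6106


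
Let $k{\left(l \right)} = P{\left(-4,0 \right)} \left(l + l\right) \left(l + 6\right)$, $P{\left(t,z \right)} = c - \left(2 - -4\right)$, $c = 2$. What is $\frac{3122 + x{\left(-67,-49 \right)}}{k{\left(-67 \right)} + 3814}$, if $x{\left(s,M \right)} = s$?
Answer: $- \frac{3055}{28882} \approx -0.10578$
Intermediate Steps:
$P{\left(t,z \right)} = -4$ ($P{\left(t,z \right)} = 2 - \left(2 - -4\right) = 2 - \left(2 + 4\right) = 2 - 6 = -4$)
$k{\left(l \right)} = - 8 l \left(6 + l\right)$ ($k{\left(l \right)} = - 4 \left(l + l\right) \left(l + 6\right) = - 4 \cdot 2 l \left(6 + l\right) = - 8 l \left(6 + l\right)$)
$\frac{3122 + x{\left(-67,-49 \right)}}{k{\left(-67 \right)} + 3814} = \frac{3122 - 67}{\left(-8\right) \left(-67\right) \left(6 - 67\right) + 3814} = \frac{3055}{\left(-8\right) \left(-67\right) \left(-61\right) + 3814} = \frac{3055}{-32696 + 3814} = \frac{3055}{-28882} = 3055 \left(- \frac{1}{28882}\right) = - \frac{3055}{28882}$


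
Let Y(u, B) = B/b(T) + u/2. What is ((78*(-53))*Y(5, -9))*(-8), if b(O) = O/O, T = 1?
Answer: -214968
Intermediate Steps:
b(O) = 1
Y(u, B) = B + u/2 (Y(u, B) = B/1 + u/2 = B*1 + u*(½) = B + u/2)
((78*(-53))*Y(5, -9))*(-8) = ((78*(-53))*(-9 + (½)*5))*(-8) = -4134*(-9 + 5/2)*(-8) = -4134*(-13/2)*(-8) = 26871*(-8) = -214968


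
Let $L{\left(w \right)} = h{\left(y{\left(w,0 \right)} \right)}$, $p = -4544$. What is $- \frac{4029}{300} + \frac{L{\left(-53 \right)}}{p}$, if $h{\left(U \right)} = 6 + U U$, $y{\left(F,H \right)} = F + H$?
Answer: $- \frac{1596023}{113600} \approx -14.049$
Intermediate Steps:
$h{\left(U \right)} = 6 + U^{2}$
$L{\left(w \right)} = 6 + w^{2}$ ($L{\left(w \right)} = 6 + \left(w + 0\right)^{2} = 6 + w^{2}$)
$- \frac{4029}{300} + \frac{L{\left(-53 \right)}}{p} = - \frac{4029}{300} + \frac{6 + \left(-53\right)^{2}}{-4544} = \left(-4029\right) \frac{1}{300} + \left(6 + 2809\right) \left(- \frac{1}{4544}\right) = - \frac{1343}{100} + 2815 \left(- \frac{1}{4544}\right) = - \frac{1343}{100} - \frac{2815}{4544} = - \frac{1596023}{113600}$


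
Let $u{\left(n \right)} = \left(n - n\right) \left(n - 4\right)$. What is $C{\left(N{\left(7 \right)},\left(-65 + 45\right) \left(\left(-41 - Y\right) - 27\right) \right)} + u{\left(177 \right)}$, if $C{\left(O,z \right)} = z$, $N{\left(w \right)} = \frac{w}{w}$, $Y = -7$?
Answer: $1220$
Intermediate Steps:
$N{\left(w \right)} = 1$
$u{\left(n \right)} = 0$ ($u{\left(n \right)} = 0 \left(-4 + n\right) = 0$)
$C{\left(N{\left(7 \right)},\left(-65 + 45\right) \left(\left(-41 - Y\right) - 27\right) \right)} + u{\left(177 \right)} = \left(-65 + 45\right) \left(\left(-41 - -7\right) - 27\right) + 0 = - 20 \left(\left(-41 + 7\right) - 27\right) + 0 = - 20 \left(-34 - 27\right) + 0 = \left(-20\right) \left(-61\right) + 0 = 1220 + 0 = 1220$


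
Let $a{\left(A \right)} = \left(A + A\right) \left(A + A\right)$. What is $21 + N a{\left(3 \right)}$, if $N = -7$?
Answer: $-231$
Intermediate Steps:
$a{\left(A \right)} = 4 A^{2}$ ($a{\left(A \right)} = 2 A 2 A = 4 A^{2}$)
$21 + N a{\left(3 \right)} = 21 - 7 \cdot 4 \cdot 3^{2} = 21 - 7 \cdot 4 \cdot 9 = 21 - 252 = -231$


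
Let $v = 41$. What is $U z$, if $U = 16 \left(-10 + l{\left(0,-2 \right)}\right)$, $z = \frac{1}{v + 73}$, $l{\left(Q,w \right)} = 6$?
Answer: $- \frac{32}{57} \approx -0.5614$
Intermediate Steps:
$z = \frac{1}{114}$ ($z = \frac{1}{41 + 73} = \frac{1}{114} \approx 0.0087719$)
$U = -64$ ($U = 16 \left(-10 + 6\right) = 16 \left(-4\right) = -64$)
$U z = \left(-64\right) \frac{1}{114} = - \frac{32}{57}$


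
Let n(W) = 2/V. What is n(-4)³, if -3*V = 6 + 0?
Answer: -1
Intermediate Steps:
V = -2 (V = -(6 + 0)/3 = -⅓*6 = -2)
n(W) = -1 (n(W) = 2/(-2) = 2*(-½) = -1)
n(-4)³ = (-1)³ = -1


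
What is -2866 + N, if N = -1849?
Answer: -4715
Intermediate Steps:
-2866 + N = -2866 - 1849 = -4715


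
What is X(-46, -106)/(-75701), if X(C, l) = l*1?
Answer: 106/75701 ≈ 0.0014002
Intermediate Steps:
X(C, l) = l
X(-46, -106)/(-75701) = -106/(-75701) = -106*(-1/75701) = 106/75701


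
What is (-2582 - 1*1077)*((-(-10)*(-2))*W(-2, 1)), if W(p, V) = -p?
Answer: 146360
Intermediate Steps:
(-2582 - 1*1077)*((-(-10)*(-2))*W(-2, 1)) = (-2582 - 1*1077)*((-(-10)*(-2))*(-1*(-2))) = (-2582 - 1077)*(-5*4*2) = -(-73180)*2 = -3659*(-40) = 146360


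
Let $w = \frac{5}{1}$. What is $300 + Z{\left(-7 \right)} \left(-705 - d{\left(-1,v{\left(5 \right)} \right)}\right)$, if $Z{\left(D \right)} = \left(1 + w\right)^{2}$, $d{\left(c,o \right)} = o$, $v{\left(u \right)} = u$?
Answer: $-25260$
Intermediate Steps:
$w = 5$ ($w = 5 \cdot 1 = 5$)
$Z{\left(D \right)} = 36$ ($Z{\left(D \right)} = \left(1 + 5\right)^{2} = 6^{2} = 36$)
$300 + Z{\left(-7 \right)} \left(-705 - d{\left(-1,v{\left(5 \right)} \right)}\right) = 300 + 36 \left(-705 - 5\right) = 300 + 36 \left(-710\right) = 300 - 25560 = -25260$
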